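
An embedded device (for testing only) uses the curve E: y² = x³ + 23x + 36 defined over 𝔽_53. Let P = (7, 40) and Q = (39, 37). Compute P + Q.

(20, 49)

(7, 40) + (39, 37). λ = (37 - 40)/(39 - 7) ≡ 50/32 mod 53. 32⁻¹ ≡ 5 (mod 53), so λ ≡ 38.
  x = λ² - 7 - 39 = 1444 - 46 ≡ 20; y = λ·(7 - 20) - 40 ≡ 49. → (20, 49)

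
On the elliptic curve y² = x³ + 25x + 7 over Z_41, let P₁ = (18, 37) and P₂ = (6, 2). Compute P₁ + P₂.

(18, 37) + (6, 2). λ = (2 - 37)/(6 - 18) ≡ 6/29 mod 41. 29⁻¹ ≡ 17 (mod 41), so λ ≡ 20.
  x = λ² - 18 - 6 = 400 - 24 ≡ 7; y = λ·(18 - 7) - 37 ≡ 19. → (7, 19)

(7, 19)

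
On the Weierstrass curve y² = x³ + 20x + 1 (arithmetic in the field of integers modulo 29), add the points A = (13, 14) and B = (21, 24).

(2, 7)

(13, 14) + (21, 24). λ = (24 - 14)/(21 - 13) ≡ 10/8 mod 29. 8⁻¹ ≡ 11 (mod 29), so λ ≡ 23.
  x = λ² - 13 - 21 = 529 - 34 ≡ 2; y = λ·(13 - 2) - 14 ≡ 7. → (2, 7)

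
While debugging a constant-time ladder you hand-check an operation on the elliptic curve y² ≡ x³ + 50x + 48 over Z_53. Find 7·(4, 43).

O

Write G = (4, 43).
Double-and-add on 7 = (111)₂. Start with G = (4, 43) for the leading 1-bit.
double: tangent at (4, 43): λ = (3·4² + 50)/(2·43) ≡ 45/33. 33⁻¹ ≡ 45 (mod 53), so λ ≡ 45·45 ≡ 11.
  x = λ² - 4 - 4 = 121 - 8 ≡ 7; y = λ·(4 - 7) - 43 ≡ 30. → (7, 30)
add G: (7, 30) + (4, 43). λ = (43 - 30)/(4 - 7) ≡ 13/50 mod 53. 50⁻¹ ≡ 35 (mod 53), so λ ≡ 31.
  x = λ² - 7 - 4 = 961 - 11 ≡ 49; y = λ·(7 - 49) - 30 ≡ 46. → (49, 46)
double: tangent at (49, 46): λ = (3·49² + 50)/(2·46) ≡ 45/39. 39⁻¹ ≡ 34 (mod 53) since 39·34 = 1326 ≡ 1, so λ ≡ 45·34 ≡ 46.
  x = λ² - 49 - 49 = 2116 - 98 ≡ 4; y = λ·(49 - 4) - 46 ≡ 10. → (4, 10)
add G: (4, 10) + (4, 43): same x and y₁ ≡ -y₂, so the sum is ∞.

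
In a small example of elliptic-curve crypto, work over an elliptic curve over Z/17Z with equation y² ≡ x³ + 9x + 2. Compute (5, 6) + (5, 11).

The two points share x = 5 and their y-coordinates satisfy 6 + 11 ≡ 0 (mod 17), so they are inverses. Their sum is O.

O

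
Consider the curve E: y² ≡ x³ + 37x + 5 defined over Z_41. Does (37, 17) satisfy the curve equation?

no

y² = 17² ≡ 2; x³ + 37x + 5 = 52027 ≡ 39 (mod 41). 2 ≠ 39.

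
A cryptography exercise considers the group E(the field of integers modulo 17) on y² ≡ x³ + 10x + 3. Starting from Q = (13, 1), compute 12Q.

(12, 10)

Double-and-add on 12 = (1100)₂. Start with Q = (13, 1) for the leading 1-bit.
double: tangent at (13, 1): λ = (3·13² + 10)/(2·1) ≡ 7/2. 2⁻¹ ≡ 9 (mod 17) since 2·9 = 18 ≡ 1, so λ ≡ 7·9 ≡ 12.
  x = λ² - 13 - 13 = 144 - 26 ≡ 16; y = λ·(13 - 16) - 1 ≡ 14. → (16, 14)
add Q: (16, 14) + (13, 1). λ = (1 - 14)/(13 - 16) ≡ 4/14 mod 17. 14⁻¹ ≡ 11 (mod 17), so λ ≡ 10.
  x = λ² - 16 - 13 = 100 - 29 ≡ 3; y = λ·(16 - 3) - 14 ≡ 14. → (3, 14)
double: tangent at (3, 14): λ = (3·3² + 10)/(2·14) ≡ 3/11. 11⁻¹ ≡ 14 (mod 17), so λ ≡ 3·14 ≡ 8.
  x = λ² - 3 - 3 = 64 - 6 ≡ 7; y = λ·(3 - 7) - 14 ≡ 5. → (7, 5)
double: tangent at (7, 5): λ = (3·7² + 10)/(2·5) ≡ 4/10. 10⁻¹ ≡ 12 (mod 17), so λ ≡ 4·12 ≡ 14.
  x = λ² - 7 - 7 = 196 - 14 ≡ 12; y = λ·(7 - 12) - 5 ≡ 10. → (12, 10)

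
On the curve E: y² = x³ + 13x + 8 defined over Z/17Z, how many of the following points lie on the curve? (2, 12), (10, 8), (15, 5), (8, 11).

(2, 12): 12² ≡ 8, rhs ≡ 8 → on.
(10, 8): 8² ≡ 13, rhs ≡ 16 → off.
(15, 5): 5² ≡ 8, rhs ≡ 8 → on.
(8, 11): 11² ≡ 2, rhs ≡ 12 → off.

2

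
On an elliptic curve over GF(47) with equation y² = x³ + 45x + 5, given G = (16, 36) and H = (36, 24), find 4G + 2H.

(4, 22)

First 4G:
Repeated addition: build up to 4G.
2G: tangent at (16, 36): λ = (3·16² + 45)/(2·36) ≡ 14/25. 25⁻¹ ≡ 32 (mod 47) since 25·32 = 800 ≡ 1, so λ ≡ 14·32 ≡ 25.
  x = λ² - 16 - 16 = 625 - 32 ≡ 29; y = λ·(16 - 29) - 36 ≡ 15. → (29, 15)
3G: (29, 15) + (16, 36). λ = (36 - 15)/(16 - 29) ≡ 21/34 mod 47. 34⁻¹ ≡ 18 (mod 47) since 34·18 = 612 ≡ 1, so λ ≡ 2.
  x = λ² - 29 - 16 = 4 - 45 ≡ 6; y = λ·(29 - 6) - 15 ≡ 31. → (6, 31)
4G: (6, 31) + (16, 36). λ = (36 - 31)/(16 - 6) ≡ 5/10 mod 47. 10⁻¹ ≡ 33 (mod 47), so λ ≡ 24.
  x = λ² - 6 - 16 = 576 - 22 ≡ 37; y = λ·(6 - 37) - 31 ≡ 24. → (37, 24)
4G = (37, 24).
Next 2H:
Repeated addition: build up to 2H.
2H: tangent at (36, 24): λ = (3·36² + 45)/(2·24) ≡ 32/1. 1⁻¹ ≡ 1 (mod 47), so λ ≡ 32·1 ≡ 32.
  x = λ² - 36 - 36 = 1024 - 72 ≡ 12; y = λ·(36 - 12) - 24 ≡ 39. → (12, 39)
2H = (12, 39).
Finally 4G + 2H:
(37, 24) + (12, 39). λ = (39 - 24)/(12 - 37) ≡ 15/22 mod 47. 22⁻¹ ≡ 15 (mod 47), so λ ≡ 37.
  x = λ² - 37 - 12 = 1369 - 49 ≡ 4; y = λ·(37 - 4) - 24 ≡ 22. → (4, 22)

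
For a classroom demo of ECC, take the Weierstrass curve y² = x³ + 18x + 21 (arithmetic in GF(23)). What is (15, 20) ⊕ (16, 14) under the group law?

(5, 12)

(15, 20) + (16, 14). λ = (14 - 20)/(16 - 15) ≡ 17/1 mod 23. 1⁻¹ ≡ 1 (mod 23), so λ ≡ 17.
  x = λ² - 15 - 16 = 289 - 31 ≡ 5; y = λ·(15 - 5) - 20 ≡ 12. → (5, 12)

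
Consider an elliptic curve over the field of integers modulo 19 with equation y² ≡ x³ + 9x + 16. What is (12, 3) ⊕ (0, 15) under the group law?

(8, 12)

(12, 3) + (0, 15). λ = (15 - 3)/(0 - 12) ≡ 12/7 mod 19. 7⁻¹ ≡ 11 (mod 19), so λ ≡ 18.
  x = λ² - 12 - 0 = 324 - 12 ≡ 8; y = λ·(12 - 8) - 3 ≡ 12. → (8, 12)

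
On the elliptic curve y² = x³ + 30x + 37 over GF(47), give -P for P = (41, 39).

-(41, 39) = (41, -39 mod 47) = (41, 8).

(41, 8)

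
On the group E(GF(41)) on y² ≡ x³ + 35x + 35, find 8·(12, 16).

Write G = (12, 16).
Double-and-add on 8 = (1000)₂. Start with G = (12, 16) for the leading 1-bit.
double: tangent at (12, 16): λ = (3·12² + 35)/(2·16) ≡ 16/32. 32⁻¹ ≡ 9 (mod 41), so λ ≡ 16·9 ≡ 21.
  x = λ² - 12 - 12 = 441 - 24 ≡ 7; y = λ·(12 - 7) - 16 ≡ 7. → (7, 7)
double: tangent at (7, 7): λ = (3·7² + 35)/(2·7) ≡ 18/14. 14⁻¹ ≡ 3 (mod 41), so λ ≡ 18·3 ≡ 13.
  x = λ² - 7 - 7 = 169 - 14 ≡ 32; y = λ·(7 - 32) - 7 ≡ 37. → (32, 37)
double: tangent at (32, 37): λ = (3·32² + 35)/(2·37) ≡ 32/33. 33⁻¹ ≡ 5 (mod 41), so λ ≡ 32·5 ≡ 37.
  x = λ² - 32 - 32 = 1369 - 64 ≡ 34; y = λ·(32 - 34) - 37 ≡ 12. → (34, 12)

(34, 12)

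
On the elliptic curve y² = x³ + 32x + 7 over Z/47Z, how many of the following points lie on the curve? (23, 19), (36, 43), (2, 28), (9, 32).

(23, 19): 19² ≡ 32, rhs ≡ 32 → on.
(36, 43): 43² ≡ 16, rhs ≡ 16 → on.
(2, 28): 28² ≡ 32, rhs ≡ 32 → on.
(9, 32): 32² ≡ 37, rhs ≡ 37 → on.

4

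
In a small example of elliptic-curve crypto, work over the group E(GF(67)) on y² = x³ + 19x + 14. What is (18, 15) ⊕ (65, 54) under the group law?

(61, 32)

(18, 15) + (65, 54). λ = (54 - 15)/(65 - 18) ≡ 39/47 mod 67. 47⁻¹ ≡ 10 (mod 67) since 47·10 = 470 ≡ 1, so λ ≡ 55.
  x = λ² - 18 - 65 = 3025 - 83 ≡ 61; y = λ·(18 - 61) - 15 ≡ 32. → (61, 32)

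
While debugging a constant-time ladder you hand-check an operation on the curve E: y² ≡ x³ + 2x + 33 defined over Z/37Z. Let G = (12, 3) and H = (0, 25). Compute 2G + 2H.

(0, 12)

First 2G:
Repeated addition: build up to 2G.
2G: tangent at (12, 3): λ = (3·12² + 2)/(2·3) ≡ 27/6. 6⁻¹ ≡ 31 (mod 37), so λ ≡ 27·31 ≡ 23.
  x = λ² - 12 - 12 = 529 - 24 ≡ 24; y = λ·(12 - 24) - 3 ≡ 17. → (24, 17)
2G = (24, 17).
Next 2H:
Repeated addition: build up to 2H.
2H: tangent at (0, 25): λ = (3·0² + 2)/(2·25) ≡ 2/13. 13⁻¹ ≡ 20 (mod 37) since 13·20 = 260 ≡ 1, so λ ≡ 2·20 ≡ 3.
  x = λ² - 0 - 0 = 9 - 0 ≡ 9; y = λ·(0 - 9) - 25 ≡ 22. → (9, 22)
2H = (9, 22).
Finally 2G + 2H:
(24, 17) + (9, 22). λ = (22 - 17)/(9 - 24) ≡ 5/22 mod 37. 22⁻¹ ≡ 32 (mod 37), so λ ≡ 12.
  x = λ² - 24 - 9 = 144 - 33 ≡ 0; y = λ·(24 - 0) - 17 ≡ 12. → (0, 12)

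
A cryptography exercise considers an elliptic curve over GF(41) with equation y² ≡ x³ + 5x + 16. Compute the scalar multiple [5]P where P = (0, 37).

(0, 37)

Double-and-add on 5 = (101)₂. Start with P = (0, 37) for the leading 1-bit.
double: tangent at (0, 37): λ = (3·0² + 5)/(2·37) ≡ 5/33. 33⁻¹ ≡ 5 (mod 41) since 33·5 = 165 ≡ 1, so λ ≡ 5·5 ≡ 25.
  x = λ² - 0 - 0 = 625 - 0 ≡ 10; y = λ·(0 - 10) - 37 ≡ 0. → (10, 0)
double: (10, 0) + (10, 0): same x and y₁ ≡ -y₂, so the sum is ∞.
add P: ∞ + (0, 37) = (0, 37) (identity).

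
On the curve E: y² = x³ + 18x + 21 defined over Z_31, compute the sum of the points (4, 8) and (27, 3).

(4, 8) + (27, 3). λ = (3 - 8)/(27 - 4) ≡ 26/23 mod 31. 23⁻¹ ≡ 27 (mod 31) since 23·27 = 621 ≡ 1, so λ ≡ 20.
  x = λ² - 4 - 27 = 400 - 31 ≡ 28; y = λ·(4 - 28) - 8 ≡ 8. → (28, 8)

(28, 8)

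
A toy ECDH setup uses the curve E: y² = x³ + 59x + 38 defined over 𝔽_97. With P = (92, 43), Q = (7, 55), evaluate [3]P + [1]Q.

(37, 94)

First 3P:
Repeated addition: build up to 3P.
2P: tangent at (92, 43): λ = (3·92² + 59)/(2·43) ≡ 37/86. 86⁻¹ ≡ 44 (mod 97), so λ ≡ 37·44 ≡ 76.
  x = λ² - 92 - 92 = 5776 - 184 ≡ 63; y = λ·(92 - 63) - 43 ≡ 27. → (63, 27)
3P: (63, 27) + (92, 43). λ = (43 - 27)/(92 - 63) ≡ 16/29 mod 97. 29⁻¹ ≡ 87 (mod 97), so λ ≡ 34.
  x = λ² - 63 - 92 = 1156 - 155 ≡ 31; y = λ·(63 - 31) - 27 ≡ 91. → (31, 91)
3P = (31, 91).
Finally 3P + Q:
(31, 91) + (7, 55). λ = (55 - 91)/(7 - 31) ≡ 61/73 mod 97. 73⁻¹ ≡ 4 (mod 97) since 73·4 = 292 ≡ 1, so λ ≡ 50.
  x = λ² - 31 - 7 = 2500 - 38 ≡ 37; y = λ·(31 - 37) - 91 ≡ 94. → (37, 94)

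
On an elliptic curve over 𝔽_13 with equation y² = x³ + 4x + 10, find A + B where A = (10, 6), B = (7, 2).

(10, 6) + (7, 2). λ = (2 - 6)/(7 - 10) ≡ 9/10 mod 13. 10⁻¹ ≡ 4 (mod 13), so λ ≡ 10.
  x = λ² - 10 - 7 = 100 - 17 ≡ 5; y = λ·(10 - 5) - 6 ≡ 5. → (5, 5)

(5, 5)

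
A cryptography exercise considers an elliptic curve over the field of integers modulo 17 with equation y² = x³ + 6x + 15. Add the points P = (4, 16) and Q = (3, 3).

(9, 4)

(4, 16) + (3, 3). λ = (3 - 16)/(3 - 4) ≡ 4/16 mod 17. 16⁻¹ ≡ 16 (mod 17) since 16·16 = 256 ≡ 1, so λ ≡ 13.
  x = λ² - 4 - 3 = 169 - 7 ≡ 9; y = λ·(4 - 9) - 16 ≡ 4. → (9, 4)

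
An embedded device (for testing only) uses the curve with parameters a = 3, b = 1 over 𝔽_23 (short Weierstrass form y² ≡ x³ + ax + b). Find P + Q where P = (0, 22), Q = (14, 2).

(0, 22) + (14, 2). λ = (2 - 22)/(14 - 0) ≡ 3/14 mod 23. 14⁻¹ ≡ 5 (mod 23), so λ ≡ 15.
  x = λ² - 0 - 14 = 225 - 14 ≡ 4; y = λ·(0 - 4) - 22 ≡ 10. → (4, 10)

(4, 10)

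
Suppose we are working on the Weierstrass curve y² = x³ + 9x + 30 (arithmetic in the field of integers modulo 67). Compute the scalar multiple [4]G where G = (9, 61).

Repeated addition: build up to 4G.
2G: tangent at (9, 61): λ = (3·9² + 9)/(2·61) ≡ 51/55. 55⁻¹ ≡ 39 (mod 67), so λ ≡ 51·39 ≡ 46.
  x = λ² - 9 - 9 = 2116 - 18 ≡ 21; y = λ·(9 - 21) - 61 ≡ 57. → (21, 57)
3G: (21, 57) + (9, 61). λ = (61 - 57)/(9 - 21) ≡ 4/55 mod 67. 55⁻¹ ≡ 39 (mod 67), so λ ≡ 22.
  x = λ² - 21 - 9 = 484 - 30 ≡ 52; y = λ·(21 - 52) - 57 ≡ 65. → (52, 65)
4G: (52, 65) + (9, 61). λ = (61 - 65)/(9 - 52) ≡ 63/24 mod 67. 24⁻¹ ≡ 14 (mod 67), so λ ≡ 11.
  x = λ² - 52 - 9 = 121 - 61 ≡ 60; y = λ·(52 - 60) - 65 ≡ 48. → (60, 48)

(60, 48)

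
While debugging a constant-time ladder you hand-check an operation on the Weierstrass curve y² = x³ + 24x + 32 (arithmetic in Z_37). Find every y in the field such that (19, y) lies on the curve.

x³ + 24x + 32 = 7347 ≡ 21 (mod 37).
Square roots of 21 mod 37: 13 and 24 (since 13² = 169 ≡ 21).

13, 24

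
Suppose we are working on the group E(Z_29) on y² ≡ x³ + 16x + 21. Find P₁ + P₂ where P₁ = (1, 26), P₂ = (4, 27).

(1, 26) + (4, 27). λ = (27 - 26)/(4 - 1) ≡ 1/3 mod 29. 3⁻¹ ≡ 10 (mod 29), so λ ≡ 10.
  x = λ² - 1 - 4 = 100 - 5 ≡ 8; y = λ·(1 - 8) - 26 ≡ 20. → (8, 20)

(8, 20)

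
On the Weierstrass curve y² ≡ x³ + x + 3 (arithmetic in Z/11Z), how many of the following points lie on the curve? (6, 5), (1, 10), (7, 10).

(6, 5): 5² ≡ 3, rhs ≡ 5 → off.
(1, 10): 10² ≡ 1, rhs ≡ 5 → off.
(7, 10): 10² ≡ 1, rhs ≡ 1 → on.

1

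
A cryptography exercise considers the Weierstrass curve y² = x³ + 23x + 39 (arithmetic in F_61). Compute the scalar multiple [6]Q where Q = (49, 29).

(6, 24)

Double-and-add on 6 = (110)₂. Start with Q = (49, 29) for the leading 1-bit.
double: tangent at (49, 29): λ = (3·49² + 23)/(2·29) ≡ 28/58. 58⁻¹ ≡ 20 (mod 61), so λ ≡ 28·20 ≡ 11.
  x = λ² - 49 - 49 = 121 - 98 ≡ 23; y = λ·(49 - 23) - 29 ≡ 13. → (23, 13)
add Q: (23, 13) + (49, 29). λ = (29 - 13)/(49 - 23) ≡ 16/26 mod 61. 26⁻¹ ≡ 54 (mod 61), so λ ≡ 10.
  x = λ² - 23 - 49 = 100 - 72 ≡ 28; y = λ·(23 - 28) - 13 ≡ 59. → (28, 59)
double: tangent at (28, 59): λ = (3·28² + 23)/(2·59) ≡ 57/57. 57⁻¹ ≡ 15 (mod 61) since 57·15 = 855 ≡ 1, so λ ≡ 57·15 ≡ 1.
  x = λ² - 28 - 28 = 1 - 56 ≡ 6; y = λ·(28 - 6) - 59 ≡ 24. → (6, 24)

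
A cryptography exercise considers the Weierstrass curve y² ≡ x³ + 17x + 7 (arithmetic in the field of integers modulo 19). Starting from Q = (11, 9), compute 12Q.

Repeated addition: build up to 12Q.
2Q: tangent at (11, 9): λ = (3·11² + 17)/(2·9) ≡ 0/18. 18⁻¹ ≡ 18 (mod 19), so λ ≡ 0·18 ≡ 0.
  x = λ² - 11 - 11 = 0 - 22 ≡ 16; y = λ·(11 - 16) - 9 ≡ 10. → (16, 10)
3Q: (16, 10) + (11, 9). λ = (9 - 10)/(11 - 16) ≡ 18/14 mod 19. 14⁻¹ ≡ 15 (mod 19) since 14·15 = 210 ≡ 1, so λ ≡ 4.
  x = λ² - 16 - 11 = 16 - 27 ≡ 8; y = λ·(16 - 8) - 10 ≡ 3. → (8, 3)
4Q: (8, 3) + (11, 9). λ = (9 - 3)/(11 - 8) ≡ 6/3 mod 19. 3⁻¹ ≡ 13 (mod 19) since 3·13 = 39 ≡ 1, so λ ≡ 2.
  x = λ² - 8 - 11 = 4 - 19 ≡ 4; y = λ·(8 - 4) - 3 ≡ 5. → (4, 5)
5Q: (4, 5) + (11, 9). λ = (9 - 5)/(11 - 4) ≡ 4/7 mod 19. 7⁻¹ ≡ 11 (mod 19), so λ ≡ 6.
  x = λ² - 4 - 11 = 36 - 15 ≡ 2; y = λ·(4 - 2) - 5 ≡ 7. → (2, 7)
6Q: (2, 7) + (11, 9). λ = (9 - 7)/(11 - 2) ≡ 2/9 mod 19. 9⁻¹ ≡ 17 (mod 19) since 9·17 = 153 ≡ 1, so λ ≡ 15.
  x = λ² - 2 - 11 = 225 - 13 ≡ 3; y = λ·(2 - 3) - 7 ≡ 16. → (3, 16)
7Q: (3, 16) + (11, 9). λ = (9 - 16)/(11 - 3) ≡ 12/8 mod 19. 8⁻¹ ≡ 12 (mod 19), so λ ≡ 11.
  x = λ² - 3 - 11 = 121 - 14 ≡ 12; y = λ·(3 - 12) - 16 ≡ 18. → (12, 18)
8Q: (12, 18) + (11, 9). λ = (9 - 18)/(11 - 12) ≡ 10/18 mod 19. 18⁻¹ ≡ 18 (mod 19), so λ ≡ 9.
  x = λ² - 12 - 11 = 81 - 23 ≡ 1; y = λ·(12 - 1) - 18 ≡ 5. → (1, 5)
9Q: (1, 5) + (11, 9). λ = (9 - 5)/(11 - 1) ≡ 4/10 mod 19. 10⁻¹ ≡ 2 (mod 19), so λ ≡ 8.
  x = λ² - 1 - 11 = 64 - 12 ≡ 14; y = λ·(1 - 14) - 5 ≡ 5. → (14, 5)
10Q: (14, 5) + (11, 9). λ = (9 - 5)/(11 - 14) ≡ 4/16 mod 19. 16⁻¹ ≡ 6 (mod 19) since 16·6 = 96 ≡ 1, so λ ≡ 5.
  x = λ² - 14 - 11 = 25 - 25 ≡ 0; y = λ·(14 - 0) - 5 ≡ 8. → (0, 8)
11Q: (0, 8) + (11, 9). λ = (9 - 8)/(11 - 0) ≡ 1/11 mod 19. 11⁻¹ ≡ 7 (mod 19), so λ ≡ 7.
  x = λ² - 0 - 11 = 49 - 11 ≡ 0; y = λ·(0 - 0) - 8 ≡ 11. → (0, 11)
12Q: (0, 11) + (11, 9). λ = (9 - 11)/(11 - 0) ≡ 17/11 mod 19. 11⁻¹ ≡ 7 (mod 19), so λ ≡ 5.
  x = λ² - 0 - 11 = 25 - 11 ≡ 14; y = λ·(0 - 14) - 11 ≡ 14. → (14, 14)

(14, 14)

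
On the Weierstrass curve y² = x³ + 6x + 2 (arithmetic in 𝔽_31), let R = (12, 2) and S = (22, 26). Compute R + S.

(12, 2) + (22, 26). λ = (26 - 2)/(22 - 12) ≡ 24/10 mod 31. 10⁻¹ ≡ 28 (mod 31) since 10·28 = 280 ≡ 1, so λ ≡ 21.
  x = λ² - 12 - 22 = 441 - 34 ≡ 4; y = λ·(12 - 4) - 2 ≡ 11. → (4, 11)

(4, 11)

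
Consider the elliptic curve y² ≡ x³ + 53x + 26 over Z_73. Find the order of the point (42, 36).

2P: tangent at (42, 36): λ = (3·42² + 53)/(2·36) ≡ 16/72. 72⁻¹ ≡ 72 (mod 73) since 72·72 = 5184 ≡ 1, so λ ≡ 16·72 ≡ 57.
  x = λ² - 42 - 42 = 3249 - 84 ≡ 26; y = λ·(42 - 26) - 36 ≡ 0. → (26, 0)
3P: (26, 0) + (42, 36). λ = (36 - 0)/(42 - 26) ≡ 36/16 mod 73. 16⁻¹ ≡ 32 (mod 73), so λ ≡ 57.
  x = λ² - 26 - 42 = 3249 - 68 ≡ 42; y = λ·(26 - 42) - 0 ≡ 37. → (42, 37)
4P: (42, 37) + (42, 36): same x and y₁ ≡ -y₂, so the sum is O.
4P = O, so the order is 4.

4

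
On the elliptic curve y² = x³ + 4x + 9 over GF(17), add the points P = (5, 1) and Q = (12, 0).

(8, 14)

(5, 1) + (12, 0). λ = (0 - 1)/(12 - 5) ≡ 16/7 mod 17. 7⁻¹ ≡ 5 (mod 17), so λ ≡ 12.
  x = λ² - 5 - 12 = 144 - 17 ≡ 8; y = λ·(5 - 8) - 1 ≡ 14. → (8, 14)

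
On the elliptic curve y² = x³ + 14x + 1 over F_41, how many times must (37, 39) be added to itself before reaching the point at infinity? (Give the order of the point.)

7

2P: tangent at (37, 39): λ = (3·37² + 14)/(2·39) ≡ 21/37. 37⁻¹ ≡ 10 (mod 41) since 37·10 = 370 ≡ 1, so λ ≡ 21·10 ≡ 5.
  x = λ² - 37 - 37 = 25 - 74 ≡ 33; y = λ·(37 - 33) - 39 ≡ 22. → (33, 22)
3P: (33, 22) + (37, 39). λ = (39 - 22)/(37 - 33) ≡ 17/4 mod 41. 4⁻¹ ≡ 31 (mod 41), so λ ≡ 35.
  x = λ² - 33 - 37 = 1225 - 70 ≡ 7; y = λ·(33 - 7) - 22 ≡ 27. → (7, 27)
4P: (7, 27) + (37, 39). λ = (39 - 27)/(37 - 7) ≡ 12/30 mod 41. 30⁻¹ ≡ 26 (mod 41), so λ ≡ 25.
  x = λ² - 7 - 37 = 625 - 44 ≡ 7; y = λ·(7 - 7) - 27 ≡ 14. → (7, 14)
5P: (7, 14) + (37, 39). λ = (39 - 14)/(37 - 7) ≡ 25/30 mod 41. 30⁻¹ ≡ 26 (mod 41), so λ ≡ 35.
  x = λ² - 7 - 37 = 1225 - 44 ≡ 33; y = λ·(7 - 33) - 14 ≡ 19. → (33, 19)
6P: (33, 19) + (37, 39). λ = (39 - 19)/(37 - 33) ≡ 20/4 mod 41. 4⁻¹ ≡ 31 (mod 41), so λ ≡ 5.
  x = λ² - 33 - 37 = 25 - 70 ≡ 37; y = λ·(33 - 37) - 19 ≡ 2. → (37, 2)
7P: (37, 2) + (37, 39): same x and y₁ ≡ -y₂, so the sum is the point at infinity.
7P = the point at infinity, so the order is 7.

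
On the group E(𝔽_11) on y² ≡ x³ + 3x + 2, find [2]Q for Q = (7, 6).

(2, 7)

tangent at (7, 6): λ = (3·7² + 3)/(2·6) ≡ 7/1. 1⁻¹ ≡ 1 (mod 11), so λ ≡ 7·1 ≡ 7.
  x = λ² - 7 - 7 = 49 - 14 ≡ 2; y = λ·(7 - 2) - 6 ≡ 7. → (2, 7)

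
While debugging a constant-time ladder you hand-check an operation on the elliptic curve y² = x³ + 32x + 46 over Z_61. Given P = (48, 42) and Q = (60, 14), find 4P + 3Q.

First 4P:
Double-and-add on 4 = (100)₂. Start with P = (48, 42) for the leading 1-bit.
double: tangent at (48, 42): λ = (3·48² + 32)/(2·42) ≡ 51/23. 23⁻¹ ≡ 8 (mod 61), so λ ≡ 51·8 ≡ 42.
  x = λ² - 48 - 48 = 1764 - 96 ≡ 21; y = λ·(48 - 21) - 42 ≡ 55. → (21, 55)
double: tangent at (21, 55): λ = (3·21² + 32)/(2·55) ≡ 13/49. 49⁻¹ ≡ 5 (mod 61), so λ ≡ 13·5 ≡ 4.
  x = λ² - 21 - 21 = 16 - 42 ≡ 35; y = λ·(21 - 35) - 55 ≡ 11. → (35, 11)
4P = (35, 11).
Next 3Q:
Repeated addition: build up to 3Q.
2Q: tangent at (60, 14): λ = (3·60² + 32)/(2·14) ≡ 35/28. 28⁻¹ ≡ 24 (mod 61) since 28·24 = 672 ≡ 1, so λ ≡ 35·24 ≡ 47.
  x = λ² - 60 - 60 = 2209 - 120 ≡ 15; y = λ·(60 - 15) - 14 ≡ 27. → (15, 27)
3Q: (15, 27) + (60, 14). λ = (14 - 27)/(60 - 15) ≡ 48/45 mod 61. 45⁻¹ ≡ 19 (mod 61) since 45·19 = 855 ≡ 1, so λ ≡ 58.
  x = λ² - 15 - 60 = 3364 - 75 ≡ 56; y = λ·(15 - 56) - 27 ≡ 35. → (56, 35)
3Q = (56, 35).
Finally 4P + 3Q:
(35, 11) + (56, 35). λ = (35 - 11)/(56 - 35) ≡ 24/21 mod 61. 21⁻¹ ≡ 32 (mod 61), so λ ≡ 36.
  x = λ² - 35 - 56 = 1296 - 91 ≡ 46; y = λ·(35 - 46) - 11 ≡ 20. → (46, 20)

(46, 20)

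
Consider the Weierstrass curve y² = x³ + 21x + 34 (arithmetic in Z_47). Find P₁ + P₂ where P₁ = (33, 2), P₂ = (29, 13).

(19, 30)

(33, 2) + (29, 13). λ = (13 - 2)/(29 - 33) ≡ 11/43 mod 47. 43⁻¹ ≡ 35 (mod 47) since 43·35 = 1505 ≡ 1, so λ ≡ 9.
  x = λ² - 33 - 29 = 81 - 62 ≡ 19; y = λ·(33 - 19) - 2 ≡ 30. → (19, 30)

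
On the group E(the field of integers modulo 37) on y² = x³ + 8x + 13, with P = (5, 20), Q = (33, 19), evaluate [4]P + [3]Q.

(15, 17)

First 4P:
Double-and-add on 4 = (100)₂. Start with P = (5, 20) for the leading 1-bit.
double: tangent at (5, 20): λ = (3·5² + 8)/(2·20) ≡ 9/3. 3⁻¹ ≡ 25 (mod 37), so λ ≡ 9·25 ≡ 3.
  x = λ² - 5 - 5 = 9 - 10 ≡ 36; y = λ·(5 - 36) - 20 ≡ 35. → (36, 35)
double: tangent at (36, 35): λ = (3·36² + 8)/(2·35) ≡ 11/33. 33⁻¹ ≡ 9 (mod 37) since 33·9 = 297 ≡ 1, so λ ≡ 11·9 ≡ 25.
  x = λ² - 36 - 36 = 625 - 72 ≡ 35; y = λ·(36 - 35) - 35 ≡ 27. → (35, 27)
4P = (35, 27).
Next 3Q:
Repeated addition: build up to 3Q.
2Q: tangent at (33, 19): λ = (3·33² + 8)/(2·19) ≡ 19/1. 1⁻¹ ≡ 1 (mod 37), so λ ≡ 19·1 ≡ 19.
  x = λ² - 33 - 33 = 361 - 66 ≡ 36; y = λ·(33 - 36) - 19 ≡ 35. → (36, 35)
3Q: (36, 35) + (33, 19). λ = (19 - 35)/(33 - 36) ≡ 21/34 mod 37. 34⁻¹ ≡ 12 (mod 37), so λ ≡ 30.
  x = λ² - 36 - 33 = 900 - 69 ≡ 17; y = λ·(36 - 17) - 35 ≡ 17. → (17, 17)
3Q = (17, 17).
Finally 4P + 3Q:
(35, 27) + (17, 17). λ = (17 - 27)/(17 - 35) ≡ 27/19 mod 37. 19⁻¹ ≡ 2 (mod 37) since 19·2 = 38 ≡ 1, so λ ≡ 17.
  x = λ² - 35 - 17 = 289 - 52 ≡ 15; y = λ·(35 - 15) - 27 ≡ 17. → (15, 17)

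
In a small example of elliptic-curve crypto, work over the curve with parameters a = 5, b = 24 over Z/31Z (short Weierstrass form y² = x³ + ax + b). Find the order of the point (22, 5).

7

2P: tangent at (22, 5): λ = (3·22² + 5)/(2·5) ≡ 0/10. 10⁻¹ ≡ 28 (mod 31), so λ ≡ 0·28 ≡ 0.
  x = λ² - 22 - 22 = 0 - 44 ≡ 18; y = λ·(22 - 18) - 5 ≡ 26. → (18, 26)
3P: (18, 26) + (22, 5). λ = (5 - 26)/(22 - 18) ≡ 10/4 mod 31. 4⁻¹ ≡ 8 (mod 31), so λ ≡ 18.
  x = λ² - 18 - 22 = 324 - 40 ≡ 5; y = λ·(18 - 5) - 26 ≡ 22. → (5, 22)
4P: (5, 22) + (22, 5). λ = (5 - 22)/(22 - 5) ≡ 14/17 mod 31. 17⁻¹ ≡ 11 (mod 31), so λ ≡ 30.
  x = λ² - 5 - 22 = 900 - 27 ≡ 5; y = λ·(5 - 5) - 22 ≡ 9. → (5, 9)
5P: (5, 9) + (22, 5). λ = (5 - 9)/(22 - 5) ≡ 27/17 mod 31. 17⁻¹ ≡ 11 (mod 31), so λ ≡ 18.
  x = λ² - 5 - 22 = 324 - 27 ≡ 18; y = λ·(5 - 18) - 9 ≡ 5. → (18, 5)
6P: (18, 5) + (22, 5). λ = (5 - 5)/(22 - 18) ≡ 0/4 mod 31. 4⁻¹ ≡ 8 (mod 31), so λ ≡ 0.
  x = λ² - 18 - 22 = 0 - 40 ≡ 22; y = λ·(18 - 22) - 5 ≡ 26. → (22, 26)
7P: (22, 26) + (22, 5): same x and y₁ ≡ -y₂, so the sum is the point at infinity.
7P = the point at infinity, so the order is 7.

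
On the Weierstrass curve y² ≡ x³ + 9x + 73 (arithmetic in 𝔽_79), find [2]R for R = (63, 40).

(43, 16)

tangent at (63, 40): λ = (3·63² + 9)/(2·40) ≡ 66/1. 1⁻¹ ≡ 1 (mod 79), so λ ≡ 66·1 ≡ 66.
  x = λ² - 63 - 63 = 4356 - 126 ≡ 43; y = λ·(63 - 43) - 40 ≡ 16. → (43, 16)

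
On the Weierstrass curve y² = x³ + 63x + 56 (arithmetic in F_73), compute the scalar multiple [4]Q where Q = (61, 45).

(49, 14)

Double-and-add on 4 = (100)₂. Start with Q = (61, 45) for the leading 1-bit.
double: tangent at (61, 45): λ = (3·61² + 63)/(2·45) ≡ 57/17. 17⁻¹ ≡ 43 (mod 73) since 17·43 = 731 ≡ 1, so λ ≡ 57·43 ≡ 42.
  x = λ² - 61 - 61 = 1764 - 122 ≡ 36; y = λ·(61 - 36) - 45 ≡ 56. → (36, 56)
double: tangent at (36, 56): λ = (3·36² + 63)/(2·56) ≡ 9/39. 39⁻¹ ≡ 15 (mod 73), so λ ≡ 9·15 ≡ 62.
  x = λ² - 36 - 36 = 3844 - 72 ≡ 49; y = λ·(36 - 49) - 56 ≡ 14. → (49, 14)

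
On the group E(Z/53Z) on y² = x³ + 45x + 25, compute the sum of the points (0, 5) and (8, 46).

(34, 46)

(0, 5) + (8, 46). λ = (46 - 5)/(8 - 0) ≡ 41/8 mod 53. 8⁻¹ ≡ 20 (mod 53), so λ ≡ 25.
  x = λ² - 0 - 8 = 625 - 8 ≡ 34; y = λ·(0 - 34) - 5 ≡ 46. → (34, 46)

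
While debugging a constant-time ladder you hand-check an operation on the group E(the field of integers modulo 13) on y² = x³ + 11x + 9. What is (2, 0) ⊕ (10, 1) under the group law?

(2, 0) + (10, 1). λ = (1 - 0)/(10 - 2) ≡ 1/8 mod 13. 8⁻¹ ≡ 5 (mod 13), so λ ≡ 5.
  x = λ² - 2 - 10 = 25 - 12 ≡ 0; y = λ·(2 - 0) - 0 ≡ 10. → (0, 10)

(0, 10)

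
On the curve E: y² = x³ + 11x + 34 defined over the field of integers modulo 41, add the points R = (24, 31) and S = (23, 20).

(24, 31) + (23, 20). λ = (20 - 31)/(23 - 24) ≡ 30/40 mod 41. 40⁻¹ ≡ 40 (mod 41), so λ ≡ 11.
  x = λ² - 24 - 23 = 121 - 47 ≡ 33; y = λ·(24 - 33) - 31 ≡ 34. → (33, 34)

(33, 34)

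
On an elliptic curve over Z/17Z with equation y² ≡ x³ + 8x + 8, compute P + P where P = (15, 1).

(2, 10)

tangent at (15, 1): λ = (3·15² + 8)/(2·1) ≡ 3/2. 2⁻¹ ≡ 9 (mod 17), so λ ≡ 3·9 ≡ 10.
  x = λ² - 15 - 15 = 100 - 30 ≡ 2; y = λ·(15 - 2) - 1 ≡ 10. → (2, 10)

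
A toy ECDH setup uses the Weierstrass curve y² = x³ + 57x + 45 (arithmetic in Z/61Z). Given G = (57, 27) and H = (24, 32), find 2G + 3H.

(36, 40)

First 2G:
Repeated addition: build up to 2G.
2G: tangent at (57, 27): λ = (3·57² + 57)/(2·27) ≡ 44/54. 54⁻¹ ≡ 26 (mod 61) since 54·26 = 1404 ≡ 1, so λ ≡ 44·26 ≡ 46.
  x = λ² - 57 - 57 = 2116 - 114 ≡ 50; y = λ·(57 - 50) - 27 ≡ 51. → (50, 51)
2G = (50, 51).
Next 3H:
Repeated addition: build up to 3H.
2H: tangent at (24, 32): λ = (3·24² + 57)/(2·32) ≡ 16/3. 3⁻¹ ≡ 41 (mod 61), so λ ≡ 16·41 ≡ 46.
  x = λ² - 24 - 24 = 2116 - 48 ≡ 55; y = λ·(24 - 55) - 32 ≡ 6. → (55, 6)
3H: (55, 6) + (24, 32). λ = (32 - 6)/(24 - 55) ≡ 26/30 mod 61. 30⁻¹ ≡ 59 (mod 61), so λ ≡ 9.
  x = λ² - 55 - 24 = 81 - 79 ≡ 2; y = λ·(55 - 2) - 6 ≡ 44. → (2, 44)
3H = (2, 44).
Finally 2G + 3H:
(50, 51) + (2, 44). λ = (44 - 51)/(2 - 50) ≡ 54/13 mod 61. 13⁻¹ ≡ 47 (mod 61), so λ ≡ 37.
  x = λ² - 50 - 2 = 1369 - 52 ≡ 36; y = λ·(50 - 36) - 51 ≡ 40. → (36, 40)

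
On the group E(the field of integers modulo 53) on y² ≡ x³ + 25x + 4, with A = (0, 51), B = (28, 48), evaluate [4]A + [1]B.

(47, 50)

First 4A:
Double-and-add on 4 = (100)₂. Start with A = (0, 51) for the leading 1-bit.
double: tangent at (0, 51): λ = (3·0² + 25)/(2·51) ≡ 25/49. 49⁻¹ ≡ 13 (mod 53) since 49·13 = 637 ≡ 1, so λ ≡ 25·13 ≡ 7.
  x = λ² - 0 - 0 = 49 - 0 ≡ 49; y = λ·(0 - 49) - 51 ≡ 30. → (49, 30)
double: tangent at (49, 30): λ = (3·49² + 25)/(2·30) ≡ 20/7. 7⁻¹ ≡ 38 (mod 53), so λ ≡ 20·38 ≡ 18.
  x = λ² - 49 - 49 = 324 - 98 ≡ 14; y = λ·(49 - 14) - 30 ≡ 17. → (14, 17)
4A = (14, 17).
Finally 4A + B:
(14, 17) + (28, 48). λ = (48 - 17)/(28 - 14) ≡ 31/14 mod 53. 14⁻¹ ≡ 19 (mod 53), so λ ≡ 6.
  x = λ² - 14 - 28 = 36 - 42 ≡ 47; y = λ·(14 - 47) - 17 ≡ 50. → (47, 50)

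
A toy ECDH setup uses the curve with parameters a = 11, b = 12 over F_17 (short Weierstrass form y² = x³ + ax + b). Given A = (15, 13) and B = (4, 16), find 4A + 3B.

First 4A:
Repeated addition: build up to 4A.
2A: tangent at (15, 13): λ = (3·15² + 11)/(2·13) ≡ 6/9. 9⁻¹ ≡ 2 (mod 17), so λ ≡ 6·2 ≡ 12.
  x = λ² - 15 - 15 = 144 - 30 ≡ 12; y = λ·(15 - 12) - 13 ≡ 6. → (12, 6)
3A: (12, 6) + (15, 13). λ = (13 - 6)/(15 - 12) ≡ 7/3 mod 17. 3⁻¹ ≡ 6 (mod 17), so λ ≡ 8.
  x = λ² - 12 - 15 = 64 - 27 ≡ 3; y = λ·(12 - 3) - 6 ≡ 15. → (3, 15)
4A: (3, 15) + (15, 13). λ = (13 - 15)/(15 - 3) ≡ 15/12 mod 17. 12⁻¹ ≡ 10 (mod 17) since 12·10 = 120 ≡ 1, so λ ≡ 14.
  x = λ² - 3 - 15 = 196 - 18 ≡ 8; y = λ·(3 - 8) - 15 ≡ 0. → (8, 0)
4A = (8, 0).
Next 3B:
Repeated addition: build up to 3B.
2B: tangent at (4, 16): λ = (3·4² + 11)/(2·16) ≡ 8/15. 15⁻¹ ≡ 8 (mod 17) since 15·8 = 120 ≡ 1, so λ ≡ 8·8 ≡ 13.
  x = λ² - 4 - 4 = 169 - 8 ≡ 8; y = λ·(4 - 8) - 16 ≡ 0. → (8, 0)
3B: (8, 0) + (4, 16). λ = (16 - 0)/(4 - 8) ≡ 16/13 mod 17. 13⁻¹ ≡ 4 (mod 17), so λ ≡ 13.
  x = λ² - 8 - 4 = 169 - 12 ≡ 4; y = λ·(8 - 4) - 0 ≡ 1. → (4, 1)
3B = (4, 1).
Finally 4A + 3B:
(8, 0) + (4, 1). λ = (1 - 0)/(4 - 8) ≡ 1/13 mod 17. 13⁻¹ ≡ 4 (mod 17), so λ ≡ 4.
  x = λ² - 8 - 4 = 16 - 12 ≡ 4; y = λ·(8 - 4) - 0 ≡ 16. → (4, 16)

(4, 16)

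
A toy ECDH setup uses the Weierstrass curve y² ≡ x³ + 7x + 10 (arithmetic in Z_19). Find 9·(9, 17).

Write Q = (9, 17).
Repeated addition: build up to 9Q.
2Q: tangent at (9, 17): λ = (3·9² + 7)/(2·17) ≡ 3/15. 15⁻¹ ≡ 14 (mod 19), so λ ≡ 3·14 ≡ 4.
  x = λ² - 9 - 9 = 16 - 18 ≡ 17; y = λ·(9 - 17) - 17 ≡ 8. → (17, 8)
3Q: (17, 8) + (9, 17). λ = (17 - 8)/(9 - 17) ≡ 9/11 mod 19. 11⁻¹ ≡ 7 (mod 19), so λ ≡ 6.
  x = λ² - 17 - 9 = 36 - 26 ≡ 10; y = λ·(17 - 10) - 8 ≡ 15. → (10, 15)
4Q: (10, 15) + (9, 17). λ = (17 - 15)/(9 - 10) ≡ 2/18 mod 19. 18⁻¹ ≡ 18 (mod 19) since 18·18 = 324 ≡ 1, so λ ≡ 17.
  x = λ² - 10 - 9 = 289 - 19 ≡ 4; y = λ·(10 - 4) - 15 ≡ 11. → (4, 11)
5Q: (4, 11) + (9, 17). λ = (17 - 11)/(9 - 4) ≡ 6/5 mod 19. 5⁻¹ ≡ 4 (mod 19) since 5·4 = 20 ≡ 1, so λ ≡ 5.
  x = λ² - 4 - 9 = 25 - 13 ≡ 12; y = λ·(4 - 12) - 11 ≡ 6. → (12, 6)
6Q: (12, 6) + (9, 17). λ = (17 - 6)/(9 - 12) ≡ 11/16 mod 19. 16⁻¹ ≡ 6 (mod 19) since 16·6 = 96 ≡ 1, so λ ≡ 9.
  x = λ² - 12 - 9 = 81 - 21 ≡ 3; y = λ·(12 - 3) - 6 ≡ 18. → (3, 18)
7Q: (3, 18) + (9, 17). λ = (17 - 18)/(9 - 3) ≡ 18/6 mod 19. 6⁻¹ ≡ 16 (mod 19), so λ ≡ 3.
  x = λ² - 3 - 9 = 9 - 12 ≡ 16; y = λ·(3 - 16) - 18 ≡ 0. → (16, 0)
8Q: (16, 0) + (9, 17). λ = (17 - 0)/(9 - 16) ≡ 17/12 mod 19. 12⁻¹ ≡ 8 (mod 19) since 12·8 = 96 ≡ 1, so λ ≡ 3.
  x = λ² - 16 - 9 = 9 - 25 ≡ 3; y = λ·(16 - 3) - 0 ≡ 1. → (3, 1)
9Q: (3, 1) + (9, 17). λ = (17 - 1)/(9 - 3) ≡ 16/6 mod 19. 6⁻¹ ≡ 16 (mod 19) since 6·16 = 96 ≡ 1, so λ ≡ 9.
  x = λ² - 3 - 9 = 81 - 12 ≡ 12; y = λ·(3 - 12) - 1 ≡ 13. → (12, 13)

(12, 13)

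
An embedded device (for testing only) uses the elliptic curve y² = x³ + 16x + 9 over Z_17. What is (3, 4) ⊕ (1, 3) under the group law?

(3, 4) + (1, 3). λ = (3 - 4)/(1 - 3) ≡ 16/15 mod 17. 15⁻¹ ≡ 8 (mod 17), so λ ≡ 9.
  x = λ² - 3 - 1 = 81 - 4 ≡ 9; y = λ·(3 - 9) - 4 ≡ 10. → (9, 10)

(9, 10)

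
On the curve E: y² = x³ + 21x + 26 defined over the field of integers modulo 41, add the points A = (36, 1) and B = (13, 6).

(36, 1) + (13, 6). λ = (6 - 1)/(13 - 36) ≡ 5/18 mod 41. 18⁻¹ ≡ 16 (mod 41) since 18·16 = 288 ≡ 1, so λ ≡ 39.
  x = λ² - 36 - 13 = 1521 - 49 ≡ 37; y = λ·(36 - 37) - 1 ≡ 1. → (37, 1)

(37, 1)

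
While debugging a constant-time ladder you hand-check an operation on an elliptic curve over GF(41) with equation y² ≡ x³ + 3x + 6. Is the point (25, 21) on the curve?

no

y² = 21² ≡ 31; x³ + 3x + 6 = 15706 ≡ 3 (mod 41). 31 ≠ 3.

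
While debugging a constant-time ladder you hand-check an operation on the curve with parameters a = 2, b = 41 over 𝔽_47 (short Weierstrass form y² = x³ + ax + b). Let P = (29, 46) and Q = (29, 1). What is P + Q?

O

The two points share x = 29 and their y-coordinates satisfy 46 + 1 ≡ 0 (mod 47), so they are inverses. Their sum is the point at infinity.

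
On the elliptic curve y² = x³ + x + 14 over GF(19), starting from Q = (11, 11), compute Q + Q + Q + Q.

Repeated addition: build up to 4Q.
2Q: tangent at (11, 11): λ = (3·11² + 1)/(2·11) ≡ 3/3. 3⁻¹ ≡ 13 (mod 19), so λ ≡ 3·13 ≡ 1.
  x = λ² - 11 - 11 = 1 - 22 ≡ 17; y = λ·(11 - 17) - 11 ≡ 2. → (17, 2)
3Q: (17, 2) + (11, 11). λ = (11 - 2)/(11 - 17) ≡ 9/13 mod 19. 13⁻¹ ≡ 3 (mod 19), so λ ≡ 8.
  x = λ² - 17 - 11 = 64 - 28 ≡ 17; y = λ·(17 - 17) - 2 ≡ 17. → (17, 17)
4Q: (17, 17) + (11, 11). λ = (11 - 17)/(11 - 17) ≡ 13/13 mod 19. 13⁻¹ ≡ 3 (mod 19) since 13·3 = 39 ≡ 1, so λ ≡ 1.
  x = λ² - 17 - 11 = 1 - 28 ≡ 11; y = λ·(17 - 11) - 17 ≡ 8. → (11, 8)

(11, 8)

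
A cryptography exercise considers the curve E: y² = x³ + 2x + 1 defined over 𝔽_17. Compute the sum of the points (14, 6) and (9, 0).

(14, 6) + (9, 0). λ = (0 - 6)/(9 - 14) ≡ 11/12 mod 17. 12⁻¹ ≡ 10 (mod 17), so λ ≡ 8.
  x = λ² - 14 - 9 = 64 - 23 ≡ 7; y = λ·(14 - 7) - 6 ≡ 16. → (7, 16)

(7, 16)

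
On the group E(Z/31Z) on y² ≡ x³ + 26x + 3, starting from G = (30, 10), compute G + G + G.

Repeated addition: build up to 3G.
2G: tangent at (30, 10): λ = (3·30² + 26)/(2·10) ≡ 29/20. 20⁻¹ ≡ 14 (mod 31), so λ ≡ 29·14 ≡ 3.
  x = λ² - 30 - 30 = 9 - 60 ≡ 11; y = λ·(30 - 11) - 10 ≡ 16. → (11, 16)
3G: (11, 16) + (30, 10). λ = (10 - 16)/(30 - 11) ≡ 25/19 mod 31. 19⁻¹ ≡ 18 (mod 31), so λ ≡ 16.
  x = λ² - 11 - 30 = 256 - 41 ≡ 29; y = λ·(11 - 29) - 16 ≡ 6. → (29, 6)

(29, 6)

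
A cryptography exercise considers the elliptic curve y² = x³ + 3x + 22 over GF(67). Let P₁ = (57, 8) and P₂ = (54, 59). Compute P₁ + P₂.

(57, 8) + (54, 59). λ = (59 - 8)/(54 - 57) ≡ 51/64 mod 67. 64⁻¹ ≡ 22 (mod 67), so λ ≡ 50.
  x = λ² - 57 - 54 = 2500 - 111 ≡ 44; y = λ·(57 - 44) - 8 ≡ 39. → (44, 39)

(44, 39)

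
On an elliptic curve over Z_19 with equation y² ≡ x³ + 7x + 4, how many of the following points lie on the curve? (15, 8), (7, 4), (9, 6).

(15, 8): 8² ≡ 7, rhs ≡ 7 → on.
(7, 4): 4² ≡ 16, rhs ≡ 16 → on.
(9, 6): 6² ≡ 17, rhs ≡ 17 → on.

3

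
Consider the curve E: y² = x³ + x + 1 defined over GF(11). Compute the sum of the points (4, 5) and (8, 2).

(3, 8)

(4, 5) + (8, 2). λ = (2 - 5)/(8 - 4) ≡ 8/4 mod 11. 4⁻¹ ≡ 3 (mod 11), so λ ≡ 2.
  x = λ² - 4 - 8 = 4 - 12 ≡ 3; y = λ·(4 - 3) - 5 ≡ 8. → (3, 8)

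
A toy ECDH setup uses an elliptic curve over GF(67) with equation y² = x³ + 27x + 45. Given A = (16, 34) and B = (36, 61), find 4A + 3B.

(47, 58)

First 4A:
Repeated addition: build up to 4A.
2A: tangent at (16, 34): λ = (3·16² + 27)/(2·34) ≡ 58/1. 1⁻¹ ≡ 1 (mod 67) since 1·1 = 1 ≡ 1, so λ ≡ 58·1 ≡ 58.
  x = λ² - 16 - 16 = 3364 - 32 ≡ 49; y = λ·(16 - 49) - 34 ≡ 62. → (49, 62)
3A: (49, 62) + (16, 34). λ = (34 - 62)/(16 - 49) ≡ 39/34 mod 67. 34⁻¹ ≡ 2 (mod 67) since 34·2 = 68 ≡ 1, so λ ≡ 11.
  x = λ² - 49 - 16 = 121 - 65 ≡ 56; y = λ·(49 - 56) - 62 ≡ 62. → (56, 62)
4A: (56, 62) + (16, 34). λ = (34 - 62)/(16 - 56) ≡ 39/27 mod 67. 27⁻¹ ≡ 5 (mod 67) since 27·5 = 135 ≡ 1, so λ ≡ 61.
  x = λ² - 56 - 16 = 3721 - 72 ≡ 31; y = λ·(56 - 31) - 62 ≡ 56. → (31, 56)
4A = (31, 56).
Next 3B:
Repeated addition: build up to 3B.
2B: tangent at (36, 61): λ = (3·36² + 27)/(2·61) ≡ 29/55. 55⁻¹ ≡ 39 (mod 67) since 55·39 = 2145 ≡ 1, so λ ≡ 29·39 ≡ 59.
  x = λ² - 36 - 36 = 3481 - 72 ≡ 59; y = λ·(36 - 59) - 61 ≡ 56. → (59, 56)
3B: (59, 56) + (36, 61). λ = (61 - 56)/(36 - 59) ≡ 5/44 mod 67. 44⁻¹ ≡ 32 (mod 67), so λ ≡ 26.
  x = λ² - 59 - 36 = 676 - 95 ≡ 45; y = λ·(59 - 45) - 56 ≡ 40. → (45, 40)
3B = (45, 40).
Finally 4A + 3B:
(31, 56) + (45, 40). λ = (40 - 56)/(45 - 31) ≡ 51/14 mod 67. 14⁻¹ ≡ 24 (mod 67), so λ ≡ 18.
  x = λ² - 31 - 45 = 324 - 76 ≡ 47; y = λ·(31 - 47) - 56 ≡ 58. → (47, 58)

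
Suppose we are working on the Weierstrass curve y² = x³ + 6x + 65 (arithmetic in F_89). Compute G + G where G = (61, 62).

tangent at (61, 62): λ = (3·61² + 6)/(2·62) ≡ 44/35. 35⁻¹ ≡ 28 (mod 89), so λ ≡ 44·28 ≡ 75.
  x = λ² - 61 - 61 = 5625 - 122 ≡ 74; y = λ·(61 - 74) - 62 ≡ 31. → (74, 31)

(74, 31)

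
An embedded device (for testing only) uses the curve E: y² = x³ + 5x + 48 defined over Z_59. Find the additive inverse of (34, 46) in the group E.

(34, 13)

-(34, 46) = (34, -46 mod 59) = (34, 13).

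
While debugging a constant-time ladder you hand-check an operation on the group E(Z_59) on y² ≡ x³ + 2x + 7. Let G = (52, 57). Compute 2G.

(4, 43)

tangent at (52, 57): λ = (3·52² + 2)/(2·57) ≡ 31/55. 55⁻¹ ≡ 44 (mod 59) since 55·44 = 2420 ≡ 1, so λ ≡ 31·44 ≡ 7.
  x = λ² - 52 - 52 = 49 - 104 ≡ 4; y = λ·(52 - 4) - 57 ≡ 43. → (4, 43)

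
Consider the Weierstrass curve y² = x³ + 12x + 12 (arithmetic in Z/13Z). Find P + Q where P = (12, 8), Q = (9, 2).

(9, 11)

(12, 8) + (9, 2). λ = (2 - 8)/(9 - 12) ≡ 7/10 mod 13. 10⁻¹ ≡ 4 (mod 13), so λ ≡ 2.
  x = λ² - 12 - 9 = 4 - 21 ≡ 9; y = λ·(12 - 9) - 8 ≡ 11. → (9, 11)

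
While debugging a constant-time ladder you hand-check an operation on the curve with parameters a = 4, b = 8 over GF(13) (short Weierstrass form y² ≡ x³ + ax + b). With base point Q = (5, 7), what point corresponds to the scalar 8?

Repeated addition: build up to 8Q.
2Q: tangent at (5, 7): λ = (3·5² + 4)/(2·7) ≡ 1/1. 1⁻¹ ≡ 1 (mod 13), so λ ≡ 1·1 ≡ 1.
  x = λ² - 5 - 5 = 1 - 10 ≡ 4; y = λ·(5 - 4) - 7 ≡ 7. → (4, 7)
3Q: (4, 7) + (5, 7). λ = (7 - 7)/(5 - 4) ≡ 0/1 mod 13. 1⁻¹ ≡ 1 (mod 13), so λ ≡ 0.
  x = λ² - 4 - 5 = 0 - 9 ≡ 4; y = λ·(4 - 4) - 7 ≡ 6. → (4, 6)
4Q: (4, 6) + (5, 7). λ = (7 - 6)/(5 - 4) ≡ 1/1 mod 13. 1⁻¹ ≡ 1 (mod 13), so λ ≡ 1.
  x = λ² - 4 - 5 = 1 - 9 ≡ 5; y = λ·(4 - 5) - 6 ≡ 6. → (5, 6)
5Q: (5, 6) + (5, 7): same x and y₁ ≡ -y₂, so the sum is the point at infinity.
6Q: the point at infinity + (5, 7) = (5, 7) (identity).
7Q: tangent at (5, 7): λ = (3·5² + 4)/(2·7) ≡ 1/1. 1⁻¹ ≡ 1 (mod 13) since 1·1 = 1 ≡ 1, so λ ≡ 1·1 ≡ 1.
  x = λ² - 5 - 5 = 1 - 10 ≡ 4; y = λ·(5 - 4) - 7 ≡ 7. → (4, 7)
8Q: (4, 7) + (5, 7). λ = (7 - 7)/(5 - 4) ≡ 0/1 mod 13. 1⁻¹ ≡ 1 (mod 13), so λ ≡ 0.
  x = λ² - 4 - 5 = 0 - 9 ≡ 4; y = λ·(4 - 4) - 7 ≡ 6. → (4, 6)

(4, 6)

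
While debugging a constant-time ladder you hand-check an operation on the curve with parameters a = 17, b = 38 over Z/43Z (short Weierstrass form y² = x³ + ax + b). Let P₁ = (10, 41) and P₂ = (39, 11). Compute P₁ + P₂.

(10, 2)

(10, 41) + (39, 11). λ = (11 - 41)/(39 - 10) ≡ 13/29 mod 43. 29⁻¹ ≡ 3 (mod 43), so λ ≡ 39.
  x = λ² - 10 - 39 = 1521 - 49 ≡ 10; y = λ·(10 - 10) - 41 ≡ 2. → (10, 2)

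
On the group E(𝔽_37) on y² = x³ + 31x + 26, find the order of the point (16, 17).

2P: tangent at (16, 17): λ = (3·16² + 31)/(2·17) ≡ 22/34. 34⁻¹ ≡ 12 (mod 37), so λ ≡ 22·12 ≡ 5.
  x = λ² - 16 - 16 = 25 - 32 ≡ 30; y = λ·(16 - 30) - 17 ≡ 24. → (30, 24)
3P: (30, 24) + (16, 17). λ = (17 - 24)/(16 - 30) ≡ 30/23 mod 37. 23⁻¹ ≡ 29 (mod 37) since 23·29 = 667 ≡ 1, so λ ≡ 19.
  x = λ² - 30 - 16 = 361 - 46 ≡ 19; y = λ·(30 - 19) - 24 ≡ 0. → (19, 0)
4P: (19, 0) + (16, 17). λ = (17 - 0)/(16 - 19) ≡ 17/34 mod 37. 34⁻¹ ≡ 12 (mod 37), so λ ≡ 19.
  x = λ² - 19 - 16 = 361 - 35 ≡ 30; y = λ·(19 - 30) - 0 ≡ 13. → (30, 13)
5P: (30, 13) + (16, 17). λ = (17 - 13)/(16 - 30) ≡ 4/23 mod 37. 23⁻¹ ≡ 29 (mod 37), so λ ≡ 5.
  x = λ² - 30 - 16 = 25 - 46 ≡ 16; y = λ·(30 - 16) - 13 ≡ 20. → (16, 20)
6P: (16, 20) + (16, 17): same x and y₁ ≡ -y₂, so the sum is O.
6P = O, so the order is 6.

6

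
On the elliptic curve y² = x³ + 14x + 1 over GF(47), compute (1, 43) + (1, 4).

O

The two points share x = 1 and their y-coordinates satisfy 43 + 4 ≡ 0 (mod 47), so they are inverses. Their sum is O.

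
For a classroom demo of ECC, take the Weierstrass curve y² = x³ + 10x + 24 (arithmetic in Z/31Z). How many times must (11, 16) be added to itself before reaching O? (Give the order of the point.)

2P: tangent at (11, 16): λ = (3·11² + 10)/(2·16) ≡ 1/1. 1⁻¹ ≡ 1 (mod 31), so λ ≡ 1·1 ≡ 1.
  x = λ² - 11 - 11 = 1 - 22 ≡ 10; y = λ·(11 - 10) - 16 ≡ 16. → (10, 16)
3P: (10, 16) + (11, 16). λ = (16 - 16)/(11 - 10) ≡ 0/1 mod 31. 1⁻¹ ≡ 1 (mod 31), so λ ≡ 0.
  x = λ² - 10 - 11 = 0 - 21 ≡ 10; y = λ·(10 - 10) - 16 ≡ 15. → (10, 15)
4P: (10, 15) + (11, 16). λ = (16 - 15)/(11 - 10) ≡ 1/1 mod 31. 1⁻¹ ≡ 1 (mod 31), so λ ≡ 1.
  x = λ² - 10 - 11 = 1 - 21 ≡ 11; y = λ·(10 - 11) - 15 ≡ 15. → (11, 15)
5P: (11, 15) + (11, 16): same x and y₁ ≡ -y₂, so the sum is O.
5P = O, so the order is 5.

5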